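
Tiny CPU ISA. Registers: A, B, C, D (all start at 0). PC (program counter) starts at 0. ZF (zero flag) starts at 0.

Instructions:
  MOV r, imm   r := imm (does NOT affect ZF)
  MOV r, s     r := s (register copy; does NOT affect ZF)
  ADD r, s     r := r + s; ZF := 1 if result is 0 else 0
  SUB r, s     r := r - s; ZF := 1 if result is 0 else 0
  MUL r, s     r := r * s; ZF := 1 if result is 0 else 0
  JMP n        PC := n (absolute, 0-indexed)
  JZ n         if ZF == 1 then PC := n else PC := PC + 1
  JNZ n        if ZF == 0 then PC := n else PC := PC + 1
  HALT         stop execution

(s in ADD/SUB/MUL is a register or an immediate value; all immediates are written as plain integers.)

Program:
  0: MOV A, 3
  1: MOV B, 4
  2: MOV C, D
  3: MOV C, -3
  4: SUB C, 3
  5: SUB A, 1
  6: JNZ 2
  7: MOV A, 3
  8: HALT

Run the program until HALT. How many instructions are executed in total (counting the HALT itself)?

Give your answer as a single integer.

Answer: 19

Derivation:
Step 1: PC=0 exec 'MOV A, 3'. After: A=3 B=0 C=0 D=0 ZF=0 PC=1
Step 2: PC=1 exec 'MOV B, 4'. After: A=3 B=4 C=0 D=0 ZF=0 PC=2
Step 3: PC=2 exec 'MOV C, D'. After: A=3 B=4 C=0 D=0 ZF=0 PC=3
Step 4: PC=3 exec 'MOV C, -3'. After: A=3 B=4 C=-3 D=0 ZF=0 PC=4
Step 5: PC=4 exec 'SUB C, 3'. After: A=3 B=4 C=-6 D=0 ZF=0 PC=5
Step 6: PC=5 exec 'SUB A, 1'. After: A=2 B=4 C=-6 D=0 ZF=0 PC=6
Step 7: PC=6 exec 'JNZ 2'. After: A=2 B=4 C=-6 D=0 ZF=0 PC=2
Step 8: PC=2 exec 'MOV C, D'. After: A=2 B=4 C=0 D=0 ZF=0 PC=3
Step 9: PC=3 exec 'MOV C, -3'. After: A=2 B=4 C=-3 D=0 ZF=0 PC=4
Step 10: PC=4 exec 'SUB C, 3'. After: A=2 B=4 C=-6 D=0 ZF=0 PC=5
Step 11: PC=5 exec 'SUB A, 1'. After: A=1 B=4 C=-6 D=0 ZF=0 PC=6
Step 12: PC=6 exec 'JNZ 2'. After: A=1 B=4 C=-6 D=0 ZF=0 PC=2
Step 13: PC=2 exec 'MOV C, D'. After: A=1 B=4 C=0 D=0 ZF=0 PC=3
Step 14: PC=3 exec 'MOV C, -3'. After: A=1 B=4 C=-3 D=0 ZF=0 PC=4
Step 15: PC=4 exec 'SUB C, 3'. After: A=1 B=4 C=-6 D=0 ZF=0 PC=5
Step 16: PC=5 exec 'SUB A, 1'. After: A=0 B=4 C=-6 D=0 ZF=1 PC=6
Step 17: PC=6 exec 'JNZ 2'. After: A=0 B=4 C=-6 D=0 ZF=1 PC=7
Step 18: PC=7 exec 'MOV A, 3'. After: A=3 B=4 C=-6 D=0 ZF=1 PC=8
Step 19: PC=8 exec 'HALT'. After: A=3 B=4 C=-6 D=0 ZF=1 PC=8 HALTED
Total instructions executed: 19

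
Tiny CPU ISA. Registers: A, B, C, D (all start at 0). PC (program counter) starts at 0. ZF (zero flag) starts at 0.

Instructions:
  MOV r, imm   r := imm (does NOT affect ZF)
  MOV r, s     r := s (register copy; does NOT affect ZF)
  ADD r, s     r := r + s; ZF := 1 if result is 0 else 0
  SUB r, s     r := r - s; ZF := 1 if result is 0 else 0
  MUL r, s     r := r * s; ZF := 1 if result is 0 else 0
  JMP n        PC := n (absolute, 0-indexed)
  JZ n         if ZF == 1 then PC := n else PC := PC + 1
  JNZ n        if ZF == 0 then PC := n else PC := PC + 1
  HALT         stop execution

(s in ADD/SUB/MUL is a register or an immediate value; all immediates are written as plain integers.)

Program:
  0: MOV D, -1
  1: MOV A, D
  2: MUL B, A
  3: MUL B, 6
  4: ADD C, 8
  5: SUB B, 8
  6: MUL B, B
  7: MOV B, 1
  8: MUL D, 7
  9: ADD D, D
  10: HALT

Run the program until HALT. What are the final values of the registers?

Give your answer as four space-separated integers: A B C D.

Answer: -1 1 8 -14

Derivation:
Step 1: PC=0 exec 'MOV D, -1'. After: A=0 B=0 C=0 D=-1 ZF=0 PC=1
Step 2: PC=1 exec 'MOV A, D'. After: A=-1 B=0 C=0 D=-1 ZF=0 PC=2
Step 3: PC=2 exec 'MUL B, A'. After: A=-1 B=0 C=0 D=-1 ZF=1 PC=3
Step 4: PC=3 exec 'MUL B, 6'. After: A=-1 B=0 C=0 D=-1 ZF=1 PC=4
Step 5: PC=4 exec 'ADD C, 8'. After: A=-1 B=0 C=8 D=-1 ZF=0 PC=5
Step 6: PC=5 exec 'SUB B, 8'. After: A=-1 B=-8 C=8 D=-1 ZF=0 PC=6
Step 7: PC=6 exec 'MUL B, B'. After: A=-1 B=64 C=8 D=-1 ZF=0 PC=7
Step 8: PC=7 exec 'MOV B, 1'. After: A=-1 B=1 C=8 D=-1 ZF=0 PC=8
Step 9: PC=8 exec 'MUL D, 7'. After: A=-1 B=1 C=8 D=-7 ZF=0 PC=9
Step 10: PC=9 exec 'ADD D, D'. After: A=-1 B=1 C=8 D=-14 ZF=0 PC=10
Step 11: PC=10 exec 'HALT'. After: A=-1 B=1 C=8 D=-14 ZF=0 PC=10 HALTED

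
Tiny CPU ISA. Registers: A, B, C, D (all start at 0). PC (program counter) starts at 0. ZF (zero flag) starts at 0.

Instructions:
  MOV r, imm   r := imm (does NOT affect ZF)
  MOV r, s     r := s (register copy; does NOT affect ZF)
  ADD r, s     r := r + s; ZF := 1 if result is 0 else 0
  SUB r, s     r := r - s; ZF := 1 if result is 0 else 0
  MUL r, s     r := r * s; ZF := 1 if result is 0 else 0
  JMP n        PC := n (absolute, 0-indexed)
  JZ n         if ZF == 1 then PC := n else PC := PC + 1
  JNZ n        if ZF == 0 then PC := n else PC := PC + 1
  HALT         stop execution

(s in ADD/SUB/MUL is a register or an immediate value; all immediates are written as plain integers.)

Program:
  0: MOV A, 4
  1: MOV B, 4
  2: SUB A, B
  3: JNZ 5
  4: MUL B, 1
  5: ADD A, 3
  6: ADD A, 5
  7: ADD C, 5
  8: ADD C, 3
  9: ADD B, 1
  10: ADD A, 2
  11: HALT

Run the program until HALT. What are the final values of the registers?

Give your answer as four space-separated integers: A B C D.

Step 1: PC=0 exec 'MOV A, 4'. After: A=4 B=0 C=0 D=0 ZF=0 PC=1
Step 2: PC=1 exec 'MOV B, 4'. After: A=4 B=4 C=0 D=0 ZF=0 PC=2
Step 3: PC=2 exec 'SUB A, B'. After: A=0 B=4 C=0 D=0 ZF=1 PC=3
Step 4: PC=3 exec 'JNZ 5'. After: A=0 B=4 C=0 D=0 ZF=1 PC=4
Step 5: PC=4 exec 'MUL B, 1'. After: A=0 B=4 C=0 D=0 ZF=0 PC=5
Step 6: PC=5 exec 'ADD A, 3'. After: A=3 B=4 C=0 D=0 ZF=0 PC=6
Step 7: PC=6 exec 'ADD A, 5'. After: A=8 B=4 C=0 D=0 ZF=0 PC=7
Step 8: PC=7 exec 'ADD C, 5'. After: A=8 B=4 C=5 D=0 ZF=0 PC=8
Step 9: PC=8 exec 'ADD C, 3'. After: A=8 B=4 C=8 D=0 ZF=0 PC=9
Step 10: PC=9 exec 'ADD B, 1'. After: A=8 B=5 C=8 D=0 ZF=0 PC=10
Step 11: PC=10 exec 'ADD A, 2'. After: A=10 B=5 C=8 D=0 ZF=0 PC=11
Step 12: PC=11 exec 'HALT'. After: A=10 B=5 C=8 D=0 ZF=0 PC=11 HALTED

Answer: 10 5 8 0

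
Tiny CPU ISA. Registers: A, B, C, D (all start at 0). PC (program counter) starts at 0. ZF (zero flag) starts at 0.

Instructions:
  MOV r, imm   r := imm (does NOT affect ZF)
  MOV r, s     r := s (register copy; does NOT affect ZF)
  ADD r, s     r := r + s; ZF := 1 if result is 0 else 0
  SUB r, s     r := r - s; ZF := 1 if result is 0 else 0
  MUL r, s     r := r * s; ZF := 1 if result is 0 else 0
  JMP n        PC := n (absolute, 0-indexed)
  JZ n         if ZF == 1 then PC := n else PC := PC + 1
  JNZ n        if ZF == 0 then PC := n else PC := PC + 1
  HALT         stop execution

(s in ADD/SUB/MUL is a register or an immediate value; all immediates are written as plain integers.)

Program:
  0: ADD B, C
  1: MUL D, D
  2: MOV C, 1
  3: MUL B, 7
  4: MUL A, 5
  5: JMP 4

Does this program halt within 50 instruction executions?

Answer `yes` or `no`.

Step 1: PC=0 exec 'ADD B, C'. After: A=0 B=0 C=0 D=0 ZF=1 PC=1
Step 2: PC=1 exec 'MUL D, D'. After: A=0 B=0 C=0 D=0 ZF=1 PC=2
Step 3: PC=2 exec 'MOV C, 1'. After: A=0 B=0 C=1 D=0 ZF=1 PC=3
Step 4: PC=3 exec 'MUL B, 7'. After: A=0 B=0 C=1 D=0 ZF=1 PC=4
Step 5: PC=4 exec 'MUL A, 5'. After: A=0 B=0 C=1 D=0 ZF=1 PC=5
Step 6: PC=5 exec 'JMP 4'. After: A=0 B=0 C=1 D=0 ZF=1 PC=4
State after step 6 equals state after step 4: the program is in a cycle of length 2 and will never halt.

Answer: no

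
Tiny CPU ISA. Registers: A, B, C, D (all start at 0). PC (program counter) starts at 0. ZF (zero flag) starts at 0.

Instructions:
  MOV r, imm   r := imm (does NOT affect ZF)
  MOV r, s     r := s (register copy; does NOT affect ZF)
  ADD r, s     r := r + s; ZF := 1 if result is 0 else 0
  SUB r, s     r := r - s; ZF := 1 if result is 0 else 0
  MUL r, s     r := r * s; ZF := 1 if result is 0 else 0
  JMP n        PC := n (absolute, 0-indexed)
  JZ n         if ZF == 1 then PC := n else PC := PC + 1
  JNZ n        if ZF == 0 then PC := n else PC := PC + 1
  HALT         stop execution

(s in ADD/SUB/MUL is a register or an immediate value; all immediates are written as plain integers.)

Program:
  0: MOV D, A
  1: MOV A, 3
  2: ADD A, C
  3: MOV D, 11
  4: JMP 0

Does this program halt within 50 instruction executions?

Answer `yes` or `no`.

Step 1: PC=0 exec 'MOV D, A'. After: A=0 B=0 C=0 D=0 ZF=0 PC=1
Step 2: PC=1 exec 'MOV A, 3'. After: A=3 B=0 C=0 D=0 ZF=0 PC=2
Step 3: PC=2 exec 'ADD A, C'. After: A=3 B=0 C=0 D=0 ZF=0 PC=3
Step 4: PC=3 exec 'MOV D, 11'. After: A=3 B=0 C=0 D=11 ZF=0 PC=4
Step 5: PC=4 exec 'JMP 0'. After: A=3 B=0 C=0 D=11 ZF=0 PC=0
Step 6: PC=0 exec 'MOV D, A'. After: A=3 B=0 C=0 D=3 ZF=0 PC=1
Step 7: PC=1 exec 'MOV A, 3'. After: A=3 B=0 C=0 D=3 ZF=0 PC=2
Step 8: PC=2 exec 'ADD A, C'. After: A=3 B=0 C=0 D=3 ZF=0 PC=3
Step 9: PC=3 exec 'MOV D, 11'. After: A=3 B=0 C=0 D=11 ZF=0 PC=4
State after step 9 equals state after step 4: the program is in a cycle of length 5 and will never halt.

Answer: no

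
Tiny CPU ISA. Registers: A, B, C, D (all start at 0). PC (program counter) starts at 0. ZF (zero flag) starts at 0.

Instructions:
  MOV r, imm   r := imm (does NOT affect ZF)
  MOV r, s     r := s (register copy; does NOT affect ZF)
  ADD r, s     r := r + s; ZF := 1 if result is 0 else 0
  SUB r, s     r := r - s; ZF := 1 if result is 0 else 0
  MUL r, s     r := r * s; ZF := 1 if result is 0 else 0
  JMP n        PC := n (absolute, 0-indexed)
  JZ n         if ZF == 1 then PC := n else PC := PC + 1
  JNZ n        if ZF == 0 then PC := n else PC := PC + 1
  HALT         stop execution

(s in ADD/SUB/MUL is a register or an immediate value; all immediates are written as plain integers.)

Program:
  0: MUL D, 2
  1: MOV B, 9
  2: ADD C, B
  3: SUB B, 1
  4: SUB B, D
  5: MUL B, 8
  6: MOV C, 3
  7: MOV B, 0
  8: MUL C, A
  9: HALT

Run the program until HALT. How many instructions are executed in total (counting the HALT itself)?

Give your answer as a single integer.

Step 1: PC=0 exec 'MUL D, 2'. After: A=0 B=0 C=0 D=0 ZF=1 PC=1
Step 2: PC=1 exec 'MOV B, 9'. After: A=0 B=9 C=0 D=0 ZF=1 PC=2
Step 3: PC=2 exec 'ADD C, B'. After: A=0 B=9 C=9 D=0 ZF=0 PC=3
Step 4: PC=3 exec 'SUB B, 1'. After: A=0 B=8 C=9 D=0 ZF=0 PC=4
Step 5: PC=4 exec 'SUB B, D'. After: A=0 B=8 C=9 D=0 ZF=0 PC=5
Step 6: PC=5 exec 'MUL B, 8'. After: A=0 B=64 C=9 D=0 ZF=0 PC=6
Step 7: PC=6 exec 'MOV C, 3'. After: A=0 B=64 C=3 D=0 ZF=0 PC=7
Step 8: PC=7 exec 'MOV B, 0'. After: A=0 B=0 C=3 D=0 ZF=0 PC=8
Step 9: PC=8 exec 'MUL C, A'. After: A=0 B=0 C=0 D=0 ZF=1 PC=9
Step 10: PC=9 exec 'HALT'. After: A=0 B=0 C=0 D=0 ZF=1 PC=9 HALTED
Total instructions executed: 10

Answer: 10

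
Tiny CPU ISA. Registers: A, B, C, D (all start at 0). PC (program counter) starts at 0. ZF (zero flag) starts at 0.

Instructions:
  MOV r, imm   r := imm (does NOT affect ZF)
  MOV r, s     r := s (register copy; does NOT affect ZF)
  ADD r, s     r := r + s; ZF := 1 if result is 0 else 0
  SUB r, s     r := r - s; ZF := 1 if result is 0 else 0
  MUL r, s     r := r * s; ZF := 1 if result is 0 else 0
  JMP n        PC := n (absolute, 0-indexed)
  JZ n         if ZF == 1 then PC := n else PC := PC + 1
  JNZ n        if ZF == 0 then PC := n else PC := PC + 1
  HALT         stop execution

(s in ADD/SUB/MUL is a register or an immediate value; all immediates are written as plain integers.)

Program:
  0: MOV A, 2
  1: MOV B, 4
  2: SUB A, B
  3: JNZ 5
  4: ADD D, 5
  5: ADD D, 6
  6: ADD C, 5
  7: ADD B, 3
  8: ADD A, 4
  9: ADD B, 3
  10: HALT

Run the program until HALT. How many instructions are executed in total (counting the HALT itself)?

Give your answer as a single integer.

Answer: 10

Derivation:
Step 1: PC=0 exec 'MOV A, 2'. After: A=2 B=0 C=0 D=0 ZF=0 PC=1
Step 2: PC=1 exec 'MOV B, 4'. After: A=2 B=4 C=0 D=0 ZF=0 PC=2
Step 3: PC=2 exec 'SUB A, B'. After: A=-2 B=4 C=0 D=0 ZF=0 PC=3
Step 4: PC=3 exec 'JNZ 5'. After: A=-2 B=4 C=0 D=0 ZF=0 PC=5
Step 5: PC=5 exec 'ADD D, 6'. After: A=-2 B=4 C=0 D=6 ZF=0 PC=6
Step 6: PC=6 exec 'ADD C, 5'. After: A=-2 B=4 C=5 D=6 ZF=0 PC=7
Step 7: PC=7 exec 'ADD B, 3'. After: A=-2 B=7 C=5 D=6 ZF=0 PC=8
Step 8: PC=8 exec 'ADD A, 4'. After: A=2 B=7 C=5 D=6 ZF=0 PC=9
Step 9: PC=9 exec 'ADD B, 3'. After: A=2 B=10 C=5 D=6 ZF=0 PC=10
Step 10: PC=10 exec 'HALT'. After: A=2 B=10 C=5 D=6 ZF=0 PC=10 HALTED
Total instructions executed: 10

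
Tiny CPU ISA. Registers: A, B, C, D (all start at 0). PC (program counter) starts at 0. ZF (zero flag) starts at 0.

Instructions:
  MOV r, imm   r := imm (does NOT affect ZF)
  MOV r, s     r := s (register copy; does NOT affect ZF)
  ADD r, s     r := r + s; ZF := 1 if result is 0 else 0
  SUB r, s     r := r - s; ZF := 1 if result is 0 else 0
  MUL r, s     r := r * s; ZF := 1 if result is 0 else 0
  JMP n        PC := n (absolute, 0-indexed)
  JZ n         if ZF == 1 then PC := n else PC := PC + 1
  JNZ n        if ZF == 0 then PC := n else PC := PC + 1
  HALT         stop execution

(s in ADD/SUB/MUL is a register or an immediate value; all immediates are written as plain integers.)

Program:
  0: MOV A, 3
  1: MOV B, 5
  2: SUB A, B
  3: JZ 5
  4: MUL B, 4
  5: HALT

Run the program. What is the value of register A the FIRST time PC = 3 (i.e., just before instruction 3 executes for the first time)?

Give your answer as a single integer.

Step 1: PC=0 exec 'MOV A, 3'. After: A=3 B=0 C=0 D=0 ZF=0 PC=1
Step 2: PC=1 exec 'MOV B, 5'. After: A=3 B=5 C=0 D=0 ZF=0 PC=2
Step 3: PC=2 exec 'SUB A, B'. After: A=-2 B=5 C=0 D=0 ZF=0 PC=3
First time PC=3: A=-2

-2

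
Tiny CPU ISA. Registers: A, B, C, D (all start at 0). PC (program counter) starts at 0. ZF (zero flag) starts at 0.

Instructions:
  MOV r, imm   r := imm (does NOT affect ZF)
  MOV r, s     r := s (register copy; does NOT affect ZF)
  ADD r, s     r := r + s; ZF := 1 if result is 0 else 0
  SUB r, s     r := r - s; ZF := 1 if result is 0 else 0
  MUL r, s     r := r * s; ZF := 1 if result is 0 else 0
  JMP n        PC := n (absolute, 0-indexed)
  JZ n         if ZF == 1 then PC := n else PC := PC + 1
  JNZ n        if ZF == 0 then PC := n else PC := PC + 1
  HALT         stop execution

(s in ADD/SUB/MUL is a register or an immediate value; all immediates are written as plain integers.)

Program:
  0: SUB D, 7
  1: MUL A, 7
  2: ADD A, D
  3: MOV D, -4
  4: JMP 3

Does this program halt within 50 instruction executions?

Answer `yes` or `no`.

Answer: no

Derivation:
Step 1: PC=0 exec 'SUB D, 7'. After: A=0 B=0 C=0 D=-7 ZF=0 PC=1
Step 2: PC=1 exec 'MUL A, 7'. After: A=0 B=0 C=0 D=-7 ZF=1 PC=2
Step 3: PC=2 exec 'ADD A, D'. After: A=-7 B=0 C=0 D=-7 ZF=0 PC=3
Step 4: PC=3 exec 'MOV D, -4'. After: A=-7 B=0 C=0 D=-4 ZF=0 PC=4
Step 5: PC=4 exec 'JMP 3'. After: A=-7 B=0 C=0 D=-4 ZF=0 PC=3
Step 6: PC=3 exec 'MOV D, -4'. After: A=-7 B=0 C=0 D=-4 ZF=0 PC=4
State after step 6 equals state after step 4: the program is in a cycle of length 2 and will never halt.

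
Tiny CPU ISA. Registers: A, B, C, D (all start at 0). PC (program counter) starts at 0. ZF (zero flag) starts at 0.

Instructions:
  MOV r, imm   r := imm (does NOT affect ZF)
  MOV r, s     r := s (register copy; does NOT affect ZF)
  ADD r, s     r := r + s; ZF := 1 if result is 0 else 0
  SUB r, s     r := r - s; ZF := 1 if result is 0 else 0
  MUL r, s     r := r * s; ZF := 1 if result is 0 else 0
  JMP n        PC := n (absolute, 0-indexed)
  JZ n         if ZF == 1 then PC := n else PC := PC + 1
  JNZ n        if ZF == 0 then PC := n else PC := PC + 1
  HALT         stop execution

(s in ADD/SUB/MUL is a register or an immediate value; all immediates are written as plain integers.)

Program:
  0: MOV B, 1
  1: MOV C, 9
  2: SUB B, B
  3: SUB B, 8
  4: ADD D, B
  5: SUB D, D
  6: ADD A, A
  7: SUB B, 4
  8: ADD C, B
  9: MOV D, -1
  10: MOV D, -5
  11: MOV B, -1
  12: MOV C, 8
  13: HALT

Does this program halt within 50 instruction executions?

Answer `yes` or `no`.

Step 1: PC=0 exec 'MOV B, 1'. After: A=0 B=1 C=0 D=0 ZF=0 PC=1
Step 2: PC=1 exec 'MOV C, 9'. After: A=0 B=1 C=9 D=0 ZF=0 PC=2
Step 3: PC=2 exec 'SUB B, B'. After: A=0 B=0 C=9 D=0 ZF=1 PC=3
Step 4: PC=3 exec 'SUB B, 8'. After: A=0 B=-8 C=9 D=0 ZF=0 PC=4
Step 5: PC=4 exec 'ADD D, B'. After: A=0 B=-8 C=9 D=-8 ZF=0 PC=5
Step 6: PC=5 exec 'SUB D, D'. After: A=0 B=-8 C=9 D=0 ZF=1 PC=6
Step 7: PC=6 exec 'ADD A, A'. After: A=0 B=-8 C=9 D=0 ZF=1 PC=7
Step 8: PC=7 exec 'SUB B, 4'. After: A=0 B=-12 C=9 D=0 ZF=0 PC=8
Step 9: PC=8 exec 'ADD C, B'. After: A=0 B=-12 C=-3 D=0 ZF=0 PC=9
Step 10: PC=9 exec 'MOV D, -1'. After: A=0 B=-12 C=-3 D=-1 ZF=0 PC=10
Step 11: PC=10 exec 'MOV D, -5'. After: A=0 B=-12 C=-3 D=-5 ZF=0 PC=11
Step 12: PC=11 exec 'MOV B, -1'. After: A=0 B=-1 C=-3 D=-5 ZF=0 PC=12
Step 13: PC=12 exec 'MOV C, 8'. After: A=0 B=-1 C=8 D=-5 ZF=0 PC=13
Step 14: PC=13 exec 'HALT'. After: A=0 B=-1 C=8 D=-5 ZF=0 PC=13 HALTED

Answer: yes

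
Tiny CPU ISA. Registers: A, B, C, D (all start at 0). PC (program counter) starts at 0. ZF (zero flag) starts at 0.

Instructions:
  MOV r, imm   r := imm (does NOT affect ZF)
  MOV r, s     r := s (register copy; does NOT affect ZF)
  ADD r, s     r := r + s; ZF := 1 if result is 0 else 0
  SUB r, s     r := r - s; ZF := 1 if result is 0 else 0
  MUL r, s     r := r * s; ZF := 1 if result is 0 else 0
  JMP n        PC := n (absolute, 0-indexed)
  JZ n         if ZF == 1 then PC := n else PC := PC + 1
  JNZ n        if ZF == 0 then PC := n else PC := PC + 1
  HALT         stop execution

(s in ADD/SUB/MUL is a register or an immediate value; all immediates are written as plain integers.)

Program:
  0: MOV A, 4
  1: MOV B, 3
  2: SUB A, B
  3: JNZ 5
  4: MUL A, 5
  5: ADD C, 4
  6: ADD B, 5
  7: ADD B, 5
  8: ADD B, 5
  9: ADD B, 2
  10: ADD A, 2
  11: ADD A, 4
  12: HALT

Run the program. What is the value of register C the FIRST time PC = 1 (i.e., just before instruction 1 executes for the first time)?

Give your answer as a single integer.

Step 1: PC=0 exec 'MOV A, 4'. After: A=4 B=0 C=0 D=0 ZF=0 PC=1
First time PC=1: C=0

0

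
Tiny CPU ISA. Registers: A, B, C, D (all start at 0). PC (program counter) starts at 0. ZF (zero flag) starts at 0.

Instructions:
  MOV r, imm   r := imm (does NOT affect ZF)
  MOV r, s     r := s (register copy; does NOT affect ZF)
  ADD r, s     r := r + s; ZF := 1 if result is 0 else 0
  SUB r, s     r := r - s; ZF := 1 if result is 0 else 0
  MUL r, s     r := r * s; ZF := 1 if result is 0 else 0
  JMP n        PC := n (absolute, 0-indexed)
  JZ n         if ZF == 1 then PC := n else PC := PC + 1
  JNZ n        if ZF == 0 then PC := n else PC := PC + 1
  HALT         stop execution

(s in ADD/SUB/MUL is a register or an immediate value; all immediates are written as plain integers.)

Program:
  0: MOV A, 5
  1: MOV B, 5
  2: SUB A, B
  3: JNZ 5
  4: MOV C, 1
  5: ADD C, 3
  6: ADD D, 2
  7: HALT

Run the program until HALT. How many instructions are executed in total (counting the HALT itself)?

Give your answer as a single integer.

Step 1: PC=0 exec 'MOV A, 5'. After: A=5 B=0 C=0 D=0 ZF=0 PC=1
Step 2: PC=1 exec 'MOV B, 5'. After: A=5 B=5 C=0 D=0 ZF=0 PC=2
Step 3: PC=2 exec 'SUB A, B'. After: A=0 B=5 C=0 D=0 ZF=1 PC=3
Step 4: PC=3 exec 'JNZ 5'. After: A=0 B=5 C=0 D=0 ZF=1 PC=4
Step 5: PC=4 exec 'MOV C, 1'. After: A=0 B=5 C=1 D=0 ZF=1 PC=5
Step 6: PC=5 exec 'ADD C, 3'. After: A=0 B=5 C=4 D=0 ZF=0 PC=6
Step 7: PC=6 exec 'ADD D, 2'. After: A=0 B=5 C=4 D=2 ZF=0 PC=7
Step 8: PC=7 exec 'HALT'. After: A=0 B=5 C=4 D=2 ZF=0 PC=7 HALTED
Total instructions executed: 8

Answer: 8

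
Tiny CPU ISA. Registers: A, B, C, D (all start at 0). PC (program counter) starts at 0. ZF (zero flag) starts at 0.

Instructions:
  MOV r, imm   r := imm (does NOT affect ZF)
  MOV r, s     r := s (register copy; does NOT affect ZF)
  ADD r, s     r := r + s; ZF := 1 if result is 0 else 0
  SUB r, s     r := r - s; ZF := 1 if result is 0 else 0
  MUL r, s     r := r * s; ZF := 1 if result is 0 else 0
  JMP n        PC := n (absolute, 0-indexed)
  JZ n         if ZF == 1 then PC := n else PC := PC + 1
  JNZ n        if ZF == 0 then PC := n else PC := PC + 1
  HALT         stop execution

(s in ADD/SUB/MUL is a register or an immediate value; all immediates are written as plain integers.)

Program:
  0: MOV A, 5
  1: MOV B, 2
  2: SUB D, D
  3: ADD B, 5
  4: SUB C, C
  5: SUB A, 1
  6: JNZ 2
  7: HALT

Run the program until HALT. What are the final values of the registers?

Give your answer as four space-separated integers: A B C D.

Answer: 0 27 0 0

Derivation:
Step 1: PC=0 exec 'MOV A, 5'. After: A=5 B=0 C=0 D=0 ZF=0 PC=1
Step 2: PC=1 exec 'MOV B, 2'. After: A=5 B=2 C=0 D=0 ZF=0 PC=2
Step 3: PC=2 exec 'SUB D, D'. After: A=5 B=2 C=0 D=0 ZF=1 PC=3
Step 4: PC=3 exec 'ADD B, 5'. After: A=5 B=7 C=0 D=0 ZF=0 PC=4
Step 5: PC=4 exec 'SUB C, C'. After: A=5 B=7 C=0 D=0 ZF=1 PC=5
Step 6: PC=5 exec 'SUB A, 1'. After: A=4 B=7 C=0 D=0 ZF=0 PC=6
Step 7: PC=6 exec 'JNZ 2'. After: A=4 B=7 C=0 D=0 ZF=0 PC=2
Step 8: PC=2 exec 'SUB D, D'. After: A=4 B=7 C=0 D=0 ZF=1 PC=3
Step 9: PC=3 exec 'ADD B, 5'. After: A=4 B=12 C=0 D=0 ZF=0 PC=4
Step 10: PC=4 exec 'SUB C, C'. After: A=4 B=12 C=0 D=0 ZF=1 PC=5
Step 11: PC=5 exec 'SUB A, 1'. After: A=3 B=12 C=0 D=0 ZF=0 PC=6
Step 12: PC=6 exec 'JNZ 2'. After: A=3 B=12 C=0 D=0 ZF=0 PC=2
Step 13: PC=2 exec 'SUB D, D'. After: A=3 B=12 C=0 D=0 ZF=1 PC=3
Step 14: PC=3 exec 'ADD B, 5'. After: A=3 B=17 C=0 D=0 ZF=0 PC=4
Step 15: PC=4 exec 'SUB C, C'. After: A=3 B=17 C=0 D=0 ZF=1 PC=5
Step 16: PC=5 exec 'SUB A, 1'. After: A=2 B=17 C=0 D=0 ZF=0 PC=6
Step 17: PC=6 exec 'JNZ 2'. After: A=2 B=17 C=0 D=0 ZF=0 PC=2
Step 18: PC=2 exec 'SUB D, D'. After: A=2 B=17 C=0 D=0 ZF=1 PC=3
Step 19: PC=3 exec 'ADD B, 5'. After: A=2 B=22 C=0 D=0 ZF=0 PC=4
Step 20: PC=4 exec 'SUB C, C'. After: A=2 B=22 C=0 D=0 ZF=1 PC=5
Step 21: PC=5 exec 'SUB A, 1'. After: A=1 B=22 C=0 D=0 ZF=0 PC=6
Step 22: PC=6 exec 'JNZ 2'. After: A=1 B=22 C=0 D=0 ZF=0 PC=2
Step 23: PC=2 exec 'SUB D, D'. After: A=1 B=22 C=0 D=0 ZF=1 PC=3
Step 24: PC=3 exec 'ADD B, 5'. After: A=1 B=27 C=0 D=0 ZF=0 PC=4
Step 25: PC=4 exec 'SUB C, C'. After: A=1 B=27 C=0 D=0 ZF=1 PC=5
Step 26: PC=5 exec 'SUB A, 1'. After: A=0 B=27 C=0 D=0 ZF=1 PC=6
Step 27: PC=6 exec 'JNZ 2'. After: A=0 B=27 C=0 D=0 ZF=1 PC=7
Step 28: PC=7 exec 'HALT'. After: A=0 B=27 C=0 D=0 ZF=1 PC=7 HALTED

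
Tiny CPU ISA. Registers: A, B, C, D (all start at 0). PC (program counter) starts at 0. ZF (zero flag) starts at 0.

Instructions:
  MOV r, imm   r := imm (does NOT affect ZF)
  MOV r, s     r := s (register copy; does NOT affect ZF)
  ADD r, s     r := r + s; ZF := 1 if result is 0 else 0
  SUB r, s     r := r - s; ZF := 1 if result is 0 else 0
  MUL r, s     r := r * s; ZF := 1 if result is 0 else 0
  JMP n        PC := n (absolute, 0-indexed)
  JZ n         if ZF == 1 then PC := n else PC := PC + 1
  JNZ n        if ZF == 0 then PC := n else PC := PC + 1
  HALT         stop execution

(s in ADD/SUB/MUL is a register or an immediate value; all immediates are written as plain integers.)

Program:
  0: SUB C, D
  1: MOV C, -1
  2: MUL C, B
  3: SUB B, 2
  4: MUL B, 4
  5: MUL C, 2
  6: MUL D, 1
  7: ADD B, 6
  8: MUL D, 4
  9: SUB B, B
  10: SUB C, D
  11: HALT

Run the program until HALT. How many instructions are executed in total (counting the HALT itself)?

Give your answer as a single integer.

Answer: 12

Derivation:
Step 1: PC=0 exec 'SUB C, D'. After: A=0 B=0 C=0 D=0 ZF=1 PC=1
Step 2: PC=1 exec 'MOV C, -1'. After: A=0 B=0 C=-1 D=0 ZF=1 PC=2
Step 3: PC=2 exec 'MUL C, B'. After: A=0 B=0 C=0 D=0 ZF=1 PC=3
Step 4: PC=3 exec 'SUB B, 2'. After: A=0 B=-2 C=0 D=0 ZF=0 PC=4
Step 5: PC=4 exec 'MUL B, 4'. After: A=0 B=-8 C=0 D=0 ZF=0 PC=5
Step 6: PC=5 exec 'MUL C, 2'. After: A=0 B=-8 C=0 D=0 ZF=1 PC=6
Step 7: PC=6 exec 'MUL D, 1'. After: A=0 B=-8 C=0 D=0 ZF=1 PC=7
Step 8: PC=7 exec 'ADD B, 6'. After: A=0 B=-2 C=0 D=0 ZF=0 PC=8
Step 9: PC=8 exec 'MUL D, 4'. After: A=0 B=-2 C=0 D=0 ZF=1 PC=9
Step 10: PC=9 exec 'SUB B, B'. After: A=0 B=0 C=0 D=0 ZF=1 PC=10
Step 11: PC=10 exec 'SUB C, D'. After: A=0 B=0 C=0 D=0 ZF=1 PC=11
Step 12: PC=11 exec 'HALT'. After: A=0 B=0 C=0 D=0 ZF=1 PC=11 HALTED
Total instructions executed: 12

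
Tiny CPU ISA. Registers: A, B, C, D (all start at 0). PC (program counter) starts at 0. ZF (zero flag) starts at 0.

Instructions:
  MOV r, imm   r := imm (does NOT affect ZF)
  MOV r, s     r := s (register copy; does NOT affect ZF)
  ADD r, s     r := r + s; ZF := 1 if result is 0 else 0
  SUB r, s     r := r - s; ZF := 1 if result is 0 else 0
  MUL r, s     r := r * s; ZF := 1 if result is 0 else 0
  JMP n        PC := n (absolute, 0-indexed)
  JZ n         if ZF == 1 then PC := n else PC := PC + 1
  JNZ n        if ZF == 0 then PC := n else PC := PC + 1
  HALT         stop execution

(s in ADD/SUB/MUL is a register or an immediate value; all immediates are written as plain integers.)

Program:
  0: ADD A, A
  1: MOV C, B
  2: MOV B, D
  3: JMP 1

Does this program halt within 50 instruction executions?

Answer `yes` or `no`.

Answer: no

Derivation:
Step 1: PC=0 exec 'ADD A, A'. After: A=0 B=0 C=0 D=0 ZF=1 PC=1
Step 2: PC=1 exec 'MOV C, B'. After: A=0 B=0 C=0 D=0 ZF=1 PC=2
Step 3: PC=2 exec 'MOV B, D'. After: A=0 B=0 C=0 D=0 ZF=1 PC=3
Step 4: PC=3 exec 'JMP 1'. After: A=0 B=0 C=0 D=0 ZF=1 PC=1
State after step 4 equals state after step 1: the program is in a cycle of length 3 and will never halt.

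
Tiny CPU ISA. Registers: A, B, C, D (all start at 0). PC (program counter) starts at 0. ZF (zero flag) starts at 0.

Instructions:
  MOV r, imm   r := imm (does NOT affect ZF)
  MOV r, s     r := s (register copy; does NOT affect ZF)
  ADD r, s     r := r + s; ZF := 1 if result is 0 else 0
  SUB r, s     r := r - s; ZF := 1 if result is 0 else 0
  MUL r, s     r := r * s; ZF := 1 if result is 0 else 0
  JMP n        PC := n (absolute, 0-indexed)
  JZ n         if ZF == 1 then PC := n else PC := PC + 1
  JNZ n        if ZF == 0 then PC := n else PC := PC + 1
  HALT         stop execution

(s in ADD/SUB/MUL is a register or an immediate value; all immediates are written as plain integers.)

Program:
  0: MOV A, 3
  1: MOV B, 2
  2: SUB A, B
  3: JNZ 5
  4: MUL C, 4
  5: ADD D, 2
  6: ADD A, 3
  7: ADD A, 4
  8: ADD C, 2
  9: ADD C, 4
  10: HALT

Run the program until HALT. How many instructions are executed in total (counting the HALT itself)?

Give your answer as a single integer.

Step 1: PC=0 exec 'MOV A, 3'. After: A=3 B=0 C=0 D=0 ZF=0 PC=1
Step 2: PC=1 exec 'MOV B, 2'. After: A=3 B=2 C=0 D=0 ZF=0 PC=2
Step 3: PC=2 exec 'SUB A, B'. After: A=1 B=2 C=0 D=0 ZF=0 PC=3
Step 4: PC=3 exec 'JNZ 5'. After: A=1 B=2 C=0 D=0 ZF=0 PC=5
Step 5: PC=5 exec 'ADD D, 2'. After: A=1 B=2 C=0 D=2 ZF=0 PC=6
Step 6: PC=6 exec 'ADD A, 3'. After: A=4 B=2 C=0 D=2 ZF=0 PC=7
Step 7: PC=7 exec 'ADD A, 4'. After: A=8 B=2 C=0 D=2 ZF=0 PC=8
Step 8: PC=8 exec 'ADD C, 2'. After: A=8 B=2 C=2 D=2 ZF=0 PC=9
Step 9: PC=9 exec 'ADD C, 4'. After: A=8 B=2 C=6 D=2 ZF=0 PC=10
Step 10: PC=10 exec 'HALT'. After: A=8 B=2 C=6 D=2 ZF=0 PC=10 HALTED
Total instructions executed: 10

Answer: 10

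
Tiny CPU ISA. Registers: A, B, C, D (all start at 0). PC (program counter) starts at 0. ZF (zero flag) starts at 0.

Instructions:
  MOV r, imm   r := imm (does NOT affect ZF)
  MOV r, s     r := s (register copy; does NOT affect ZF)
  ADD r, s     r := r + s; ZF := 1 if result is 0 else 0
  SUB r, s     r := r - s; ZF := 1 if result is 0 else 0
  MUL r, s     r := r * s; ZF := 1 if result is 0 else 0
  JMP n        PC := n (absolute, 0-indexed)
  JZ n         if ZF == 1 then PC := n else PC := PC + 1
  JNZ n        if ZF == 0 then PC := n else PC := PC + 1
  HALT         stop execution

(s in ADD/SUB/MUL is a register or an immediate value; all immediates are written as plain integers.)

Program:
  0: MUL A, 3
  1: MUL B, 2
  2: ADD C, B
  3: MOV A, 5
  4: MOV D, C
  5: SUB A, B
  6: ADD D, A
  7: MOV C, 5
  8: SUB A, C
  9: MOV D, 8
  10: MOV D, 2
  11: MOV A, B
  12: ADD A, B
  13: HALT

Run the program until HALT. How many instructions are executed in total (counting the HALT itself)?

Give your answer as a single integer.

Step 1: PC=0 exec 'MUL A, 3'. After: A=0 B=0 C=0 D=0 ZF=1 PC=1
Step 2: PC=1 exec 'MUL B, 2'. After: A=0 B=0 C=0 D=0 ZF=1 PC=2
Step 3: PC=2 exec 'ADD C, B'. After: A=0 B=0 C=0 D=0 ZF=1 PC=3
Step 4: PC=3 exec 'MOV A, 5'. After: A=5 B=0 C=0 D=0 ZF=1 PC=4
Step 5: PC=4 exec 'MOV D, C'. After: A=5 B=0 C=0 D=0 ZF=1 PC=5
Step 6: PC=5 exec 'SUB A, B'. After: A=5 B=0 C=0 D=0 ZF=0 PC=6
Step 7: PC=6 exec 'ADD D, A'. After: A=5 B=0 C=0 D=5 ZF=0 PC=7
Step 8: PC=7 exec 'MOV C, 5'. After: A=5 B=0 C=5 D=5 ZF=0 PC=8
Step 9: PC=8 exec 'SUB A, C'. After: A=0 B=0 C=5 D=5 ZF=1 PC=9
Step 10: PC=9 exec 'MOV D, 8'. After: A=0 B=0 C=5 D=8 ZF=1 PC=10
Step 11: PC=10 exec 'MOV D, 2'. After: A=0 B=0 C=5 D=2 ZF=1 PC=11
Step 12: PC=11 exec 'MOV A, B'. After: A=0 B=0 C=5 D=2 ZF=1 PC=12
Step 13: PC=12 exec 'ADD A, B'. After: A=0 B=0 C=5 D=2 ZF=1 PC=13
Step 14: PC=13 exec 'HALT'. After: A=0 B=0 C=5 D=2 ZF=1 PC=13 HALTED
Total instructions executed: 14

Answer: 14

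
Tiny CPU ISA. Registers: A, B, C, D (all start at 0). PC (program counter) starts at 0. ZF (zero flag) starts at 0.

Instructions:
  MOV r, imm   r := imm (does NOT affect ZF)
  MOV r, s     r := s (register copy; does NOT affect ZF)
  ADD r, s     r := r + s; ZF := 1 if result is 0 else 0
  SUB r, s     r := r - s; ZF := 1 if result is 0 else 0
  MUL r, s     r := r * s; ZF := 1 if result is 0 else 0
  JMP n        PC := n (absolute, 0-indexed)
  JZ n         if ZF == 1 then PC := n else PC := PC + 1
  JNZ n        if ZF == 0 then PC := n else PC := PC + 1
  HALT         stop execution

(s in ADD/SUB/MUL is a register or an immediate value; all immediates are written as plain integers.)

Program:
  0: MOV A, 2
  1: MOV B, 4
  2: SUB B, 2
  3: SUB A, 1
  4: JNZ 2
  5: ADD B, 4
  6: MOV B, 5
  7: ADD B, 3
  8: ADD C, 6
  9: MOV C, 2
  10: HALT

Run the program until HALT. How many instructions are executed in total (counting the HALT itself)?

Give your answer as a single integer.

Answer: 14

Derivation:
Step 1: PC=0 exec 'MOV A, 2'. After: A=2 B=0 C=0 D=0 ZF=0 PC=1
Step 2: PC=1 exec 'MOV B, 4'. After: A=2 B=4 C=0 D=0 ZF=0 PC=2
Step 3: PC=2 exec 'SUB B, 2'. After: A=2 B=2 C=0 D=0 ZF=0 PC=3
Step 4: PC=3 exec 'SUB A, 1'. After: A=1 B=2 C=0 D=0 ZF=0 PC=4
Step 5: PC=4 exec 'JNZ 2'. After: A=1 B=2 C=0 D=0 ZF=0 PC=2
Step 6: PC=2 exec 'SUB B, 2'. After: A=1 B=0 C=0 D=0 ZF=1 PC=3
Step 7: PC=3 exec 'SUB A, 1'. After: A=0 B=0 C=0 D=0 ZF=1 PC=4
Step 8: PC=4 exec 'JNZ 2'. After: A=0 B=0 C=0 D=0 ZF=1 PC=5
Step 9: PC=5 exec 'ADD B, 4'. After: A=0 B=4 C=0 D=0 ZF=0 PC=6
Step 10: PC=6 exec 'MOV B, 5'. After: A=0 B=5 C=0 D=0 ZF=0 PC=7
Step 11: PC=7 exec 'ADD B, 3'. After: A=0 B=8 C=0 D=0 ZF=0 PC=8
Step 12: PC=8 exec 'ADD C, 6'. After: A=0 B=8 C=6 D=0 ZF=0 PC=9
Step 13: PC=9 exec 'MOV C, 2'. After: A=0 B=8 C=2 D=0 ZF=0 PC=10
Step 14: PC=10 exec 'HALT'. After: A=0 B=8 C=2 D=0 ZF=0 PC=10 HALTED
Total instructions executed: 14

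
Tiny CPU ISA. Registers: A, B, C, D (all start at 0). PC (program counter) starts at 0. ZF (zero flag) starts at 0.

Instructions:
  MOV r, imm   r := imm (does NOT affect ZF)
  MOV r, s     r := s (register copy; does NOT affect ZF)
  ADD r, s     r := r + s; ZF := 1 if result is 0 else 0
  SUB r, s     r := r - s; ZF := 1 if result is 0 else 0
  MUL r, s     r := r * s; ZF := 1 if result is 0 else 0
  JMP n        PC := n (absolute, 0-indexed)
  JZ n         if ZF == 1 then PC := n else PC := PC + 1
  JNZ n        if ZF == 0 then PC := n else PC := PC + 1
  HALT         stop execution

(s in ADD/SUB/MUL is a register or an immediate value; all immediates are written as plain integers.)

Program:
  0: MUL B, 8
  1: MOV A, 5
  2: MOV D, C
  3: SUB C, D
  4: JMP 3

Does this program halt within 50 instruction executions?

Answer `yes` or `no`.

Answer: no

Derivation:
Step 1: PC=0 exec 'MUL B, 8'. After: A=0 B=0 C=0 D=0 ZF=1 PC=1
Step 2: PC=1 exec 'MOV A, 5'. After: A=5 B=0 C=0 D=0 ZF=1 PC=2
Step 3: PC=2 exec 'MOV D, C'. After: A=5 B=0 C=0 D=0 ZF=1 PC=3
Step 4: PC=3 exec 'SUB C, D'. After: A=5 B=0 C=0 D=0 ZF=1 PC=4
Step 5: PC=4 exec 'JMP 3'. After: A=5 B=0 C=0 D=0 ZF=1 PC=3
State after step 5 equals state after step 3: the program is in a cycle of length 2 and will never halt.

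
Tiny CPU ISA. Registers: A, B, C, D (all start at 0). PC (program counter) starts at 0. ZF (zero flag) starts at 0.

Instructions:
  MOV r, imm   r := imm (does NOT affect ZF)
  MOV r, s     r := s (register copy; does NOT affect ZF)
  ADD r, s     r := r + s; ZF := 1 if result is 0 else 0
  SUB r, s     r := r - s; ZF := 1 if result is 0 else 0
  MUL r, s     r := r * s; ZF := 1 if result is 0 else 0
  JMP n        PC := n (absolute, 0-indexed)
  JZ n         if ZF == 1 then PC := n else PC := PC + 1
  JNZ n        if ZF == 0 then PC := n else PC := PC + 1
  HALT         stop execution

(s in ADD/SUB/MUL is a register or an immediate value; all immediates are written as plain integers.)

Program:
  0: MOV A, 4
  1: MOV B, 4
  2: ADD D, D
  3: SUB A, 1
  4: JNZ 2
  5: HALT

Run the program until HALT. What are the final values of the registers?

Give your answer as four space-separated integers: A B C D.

Step 1: PC=0 exec 'MOV A, 4'. After: A=4 B=0 C=0 D=0 ZF=0 PC=1
Step 2: PC=1 exec 'MOV B, 4'. After: A=4 B=4 C=0 D=0 ZF=0 PC=2
Step 3: PC=2 exec 'ADD D, D'. After: A=4 B=4 C=0 D=0 ZF=1 PC=3
Step 4: PC=3 exec 'SUB A, 1'. After: A=3 B=4 C=0 D=0 ZF=0 PC=4
Step 5: PC=4 exec 'JNZ 2'. After: A=3 B=4 C=0 D=0 ZF=0 PC=2
Step 6: PC=2 exec 'ADD D, D'. After: A=3 B=4 C=0 D=0 ZF=1 PC=3
Step 7: PC=3 exec 'SUB A, 1'. After: A=2 B=4 C=0 D=0 ZF=0 PC=4
Step 8: PC=4 exec 'JNZ 2'. After: A=2 B=4 C=0 D=0 ZF=0 PC=2
Step 9: PC=2 exec 'ADD D, D'. After: A=2 B=4 C=0 D=0 ZF=1 PC=3
Step 10: PC=3 exec 'SUB A, 1'. After: A=1 B=4 C=0 D=0 ZF=0 PC=4
Step 11: PC=4 exec 'JNZ 2'. After: A=1 B=4 C=0 D=0 ZF=0 PC=2
Step 12: PC=2 exec 'ADD D, D'. After: A=1 B=4 C=0 D=0 ZF=1 PC=3
Step 13: PC=3 exec 'SUB A, 1'. After: A=0 B=4 C=0 D=0 ZF=1 PC=4
Step 14: PC=4 exec 'JNZ 2'. After: A=0 B=4 C=0 D=0 ZF=1 PC=5
Step 15: PC=5 exec 'HALT'. After: A=0 B=4 C=0 D=0 ZF=1 PC=5 HALTED

Answer: 0 4 0 0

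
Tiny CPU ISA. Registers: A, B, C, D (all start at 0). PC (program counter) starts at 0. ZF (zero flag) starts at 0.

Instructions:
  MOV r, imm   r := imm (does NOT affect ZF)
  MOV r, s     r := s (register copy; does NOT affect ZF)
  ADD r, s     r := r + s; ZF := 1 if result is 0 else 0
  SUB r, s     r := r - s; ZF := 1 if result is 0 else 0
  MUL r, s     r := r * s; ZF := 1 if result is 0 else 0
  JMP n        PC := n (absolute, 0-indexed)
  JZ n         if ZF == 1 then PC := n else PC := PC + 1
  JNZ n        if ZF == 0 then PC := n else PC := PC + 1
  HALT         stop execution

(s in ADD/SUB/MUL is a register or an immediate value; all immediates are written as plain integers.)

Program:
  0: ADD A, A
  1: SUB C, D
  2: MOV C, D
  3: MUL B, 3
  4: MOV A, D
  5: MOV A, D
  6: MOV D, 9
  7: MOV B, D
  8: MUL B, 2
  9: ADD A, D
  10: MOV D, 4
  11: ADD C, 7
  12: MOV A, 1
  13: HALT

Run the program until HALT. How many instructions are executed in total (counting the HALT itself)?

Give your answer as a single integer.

Step 1: PC=0 exec 'ADD A, A'. After: A=0 B=0 C=0 D=0 ZF=1 PC=1
Step 2: PC=1 exec 'SUB C, D'. After: A=0 B=0 C=0 D=0 ZF=1 PC=2
Step 3: PC=2 exec 'MOV C, D'. After: A=0 B=0 C=0 D=0 ZF=1 PC=3
Step 4: PC=3 exec 'MUL B, 3'. After: A=0 B=0 C=0 D=0 ZF=1 PC=4
Step 5: PC=4 exec 'MOV A, D'. After: A=0 B=0 C=0 D=0 ZF=1 PC=5
Step 6: PC=5 exec 'MOV A, D'. After: A=0 B=0 C=0 D=0 ZF=1 PC=6
Step 7: PC=6 exec 'MOV D, 9'. After: A=0 B=0 C=0 D=9 ZF=1 PC=7
Step 8: PC=7 exec 'MOV B, D'. After: A=0 B=9 C=0 D=9 ZF=1 PC=8
Step 9: PC=8 exec 'MUL B, 2'. After: A=0 B=18 C=0 D=9 ZF=0 PC=9
Step 10: PC=9 exec 'ADD A, D'. After: A=9 B=18 C=0 D=9 ZF=0 PC=10
Step 11: PC=10 exec 'MOV D, 4'. After: A=9 B=18 C=0 D=4 ZF=0 PC=11
Step 12: PC=11 exec 'ADD C, 7'. After: A=9 B=18 C=7 D=4 ZF=0 PC=12
Step 13: PC=12 exec 'MOV A, 1'. After: A=1 B=18 C=7 D=4 ZF=0 PC=13
Step 14: PC=13 exec 'HALT'. After: A=1 B=18 C=7 D=4 ZF=0 PC=13 HALTED
Total instructions executed: 14

Answer: 14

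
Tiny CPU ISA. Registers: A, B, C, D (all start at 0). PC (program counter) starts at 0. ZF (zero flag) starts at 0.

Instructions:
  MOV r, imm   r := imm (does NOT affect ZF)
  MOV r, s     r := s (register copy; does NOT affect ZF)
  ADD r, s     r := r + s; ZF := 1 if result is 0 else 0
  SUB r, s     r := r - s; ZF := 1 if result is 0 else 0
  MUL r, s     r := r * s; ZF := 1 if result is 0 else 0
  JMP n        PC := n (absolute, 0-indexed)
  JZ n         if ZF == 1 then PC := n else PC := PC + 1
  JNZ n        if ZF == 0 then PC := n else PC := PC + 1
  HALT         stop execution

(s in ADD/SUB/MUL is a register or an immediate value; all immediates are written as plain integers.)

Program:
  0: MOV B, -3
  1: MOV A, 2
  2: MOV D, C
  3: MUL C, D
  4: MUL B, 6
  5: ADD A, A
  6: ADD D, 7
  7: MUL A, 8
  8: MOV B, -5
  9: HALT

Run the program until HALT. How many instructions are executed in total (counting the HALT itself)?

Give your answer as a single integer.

Answer: 10

Derivation:
Step 1: PC=0 exec 'MOV B, -3'. After: A=0 B=-3 C=0 D=0 ZF=0 PC=1
Step 2: PC=1 exec 'MOV A, 2'. After: A=2 B=-3 C=0 D=0 ZF=0 PC=2
Step 3: PC=2 exec 'MOV D, C'. After: A=2 B=-3 C=0 D=0 ZF=0 PC=3
Step 4: PC=3 exec 'MUL C, D'. After: A=2 B=-3 C=0 D=0 ZF=1 PC=4
Step 5: PC=4 exec 'MUL B, 6'. After: A=2 B=-18 C=0 D=0 ZF=0 PC=5
Step 6: PC=5 exec 'ADD A, A'. After: A=4 B=-18 C=0 D=0 ZF=0 PC=6
Step 7: PC=6 exec 'ADD D, 7'. After: A=4 B=-18 C=0 D=7 ZF=0 PC=7
Step 8: PC=7 exec 'MUL A, 8'. After: A=32 B=-18 C=0 D=7 ZF=0 PC=8
Step 9: PC=8 exec 'MOV B, -5'. After: A=32 B=-5 C=0 D=7 ZF=0 PC=9
Step 10: PC=9 exec 'HALT'. After: A=32 B=-5 C=0 D=7 ZF=0 PC=9 HALTED
Total instructions executed: 10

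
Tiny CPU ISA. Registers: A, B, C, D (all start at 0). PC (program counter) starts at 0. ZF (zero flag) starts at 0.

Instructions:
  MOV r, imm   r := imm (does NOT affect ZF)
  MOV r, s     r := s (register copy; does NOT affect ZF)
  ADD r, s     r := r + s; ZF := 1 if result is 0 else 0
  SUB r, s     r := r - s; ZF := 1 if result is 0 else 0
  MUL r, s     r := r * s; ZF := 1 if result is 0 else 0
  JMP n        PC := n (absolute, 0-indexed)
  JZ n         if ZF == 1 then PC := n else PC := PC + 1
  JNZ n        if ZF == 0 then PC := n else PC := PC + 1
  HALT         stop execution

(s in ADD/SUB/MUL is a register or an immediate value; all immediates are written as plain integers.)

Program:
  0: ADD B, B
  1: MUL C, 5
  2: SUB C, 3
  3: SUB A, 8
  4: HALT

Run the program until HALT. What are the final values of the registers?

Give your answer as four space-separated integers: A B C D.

Step 1: PC=0 exec 'ADD B, B'. After: A=0 B=0 C=0 D=0 ZF=1 PC=1
Step 2: PC=1 exec 'MUL C, 5'. After: A=0 B=0 C=0 D=0 ZF=1 PC=2
Step 3: PC=2 exec 'SUB C, 3'. After: A=0 B=0 C=-3 D=0 ZF=0 PC=3
Step 4: PC=3 exec 'SUB A, 8'. After: A=-8 B=0 C=-3 D=0 ZF=0 PC=4
Step 5: PC=4 exec 'HALT'. After: A=-8 B=0 C=-3 D=0 ZF=0 PC=4 HALTED

Answer: -8 0 -3 0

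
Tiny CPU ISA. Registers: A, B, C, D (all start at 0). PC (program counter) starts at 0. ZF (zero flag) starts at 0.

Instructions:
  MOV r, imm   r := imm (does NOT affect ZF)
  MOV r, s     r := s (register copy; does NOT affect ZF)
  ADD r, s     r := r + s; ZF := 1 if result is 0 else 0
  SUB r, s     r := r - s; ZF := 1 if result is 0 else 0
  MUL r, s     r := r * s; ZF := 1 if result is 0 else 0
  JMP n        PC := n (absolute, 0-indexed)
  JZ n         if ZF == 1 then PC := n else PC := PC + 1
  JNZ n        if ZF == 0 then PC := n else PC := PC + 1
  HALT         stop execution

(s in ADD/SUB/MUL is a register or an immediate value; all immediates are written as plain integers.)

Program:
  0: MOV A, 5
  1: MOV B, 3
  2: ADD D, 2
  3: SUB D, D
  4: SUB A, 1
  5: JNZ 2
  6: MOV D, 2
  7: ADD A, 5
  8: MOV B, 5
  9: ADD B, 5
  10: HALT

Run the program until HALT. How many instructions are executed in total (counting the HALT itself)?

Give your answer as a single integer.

Answer: 27

Derivation:
Step 1: PC=0 exec 'MOV A, 5'. After: A=5 B=0 C=0 D=0 ZF=0 PC=1
Step 2: PC=1 exec 'MOV B, 3'. After: A=5 B=3 C=0 D=0 ZF=0 PC=2
Step 3: PC=2 exec 'ADD D, 2'. After: A=5 B=3 C=0 D=2 ZF=0 PC=3
Step 4: PC=3 exec 'SUB D, D'. After: A=5 B=3 C=0 D=0 ZF=1 PC=4
Step 5: PC=4 exec 'SUB A, 1'. After: A=4 B=3 C=0 D=0 ZF=0 PC=5
Step 6: PC=5 exec 'JNZ 2'. After: A=4 B=3 C=0 D=0 ZF=0 PC=2
Step 7: PC=2 exec 'ADD D, 2'. After: A=4 B=3 C=0 D=2 ZF=0 PC=3
Step 8: PC=3 exec 'SUB D, D'. After: A=4 B=3 C=0 D=0 ZF=1 PC=4
Step 9: PC=4 exec 'SUB A, 1'. After: A=3 B=3 C=0 D=0 ZF=0 PC=5
Step 10: PC=5 exec 'JNZ 2'. After: A=3 B=3 C=0 D=0 ZF=0 PC=2
Step 11: PC=2 exec 'ADD D, 2'. After: A=3 B=3 C=0 D=2 ZF=0 PC=3
Step 12: PC=3 exec 'SUB D, D'. After: A=3 B=3 C=0 D=0 ZF=1 PC=4
Step 13: PC=4 exec 'SUB A, 1'. After: A=2 B=3 C=0 D=0 ZF=0 PC=5
Step 14: PC=5 exec 'JNZ 2'. After: A=2 B=3 C=0 D=0 ZF=0 PC=2
Step 15: PC=2 exec 'ADD D, 2'. After: A=2 B=3 C=0 D=2 ZF=0 PC=3
Step 16: PC=3 exec 'SUB D, D'. After: A=2 B=3 C=0 D=0 ZF=1 PC=4
Step 17: PC=4 exec 'SUB A, 1'. After: A=1 B=3 C=0 D=0 ZF=0 PC=5
Step 18: PC=5 exec 'JNZ 2'. After: A=1 B=3 C=0 D=0 ZF=0 PC=2
Step 19: PC=2 exec 'ADD D, 2'. After: A=1 B=3 C=0 D=2 ZF=0 PC=3
Step 20: PC=3 exec 'SUB D, D'. After: A=1 B=3 C=0 D=0 ZF=1 PC=4
Step 21: PC=4 exec 'SUB A, 1'. After: A=0 B=3 C=0 D=0 ZF=1 PC=5
Step 22: PC=5 exec 'JNZ 2'. After: A=0 B=3 C=0 D=0 ZF=1 PC=6
Step 23: PC=6 exec 'MOV D, 2'. After: A=0 B=3 C=0 D=2 ZF=1 PC=7
Step 24: PC=7 exec 'ADD A, 5'. After: A=5 B=3 C=0 D=2 ZF=0 PC=8
Step 25: PC=8 exec 'MOV B, 5'. After: A=5 B=5 C=0 D=2 ZF=0 PC=9
Step 26: PC=9 exec 'ADD B, 5'. After: A=5 B=10 C=0 D=2 ZF=0 PC=10
Step 27: PC=10 exec 'HALT'. After: A=5 B=10 C=0 D=2 ZF=0 PC=10 HALTED
Total instructions executed: 27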